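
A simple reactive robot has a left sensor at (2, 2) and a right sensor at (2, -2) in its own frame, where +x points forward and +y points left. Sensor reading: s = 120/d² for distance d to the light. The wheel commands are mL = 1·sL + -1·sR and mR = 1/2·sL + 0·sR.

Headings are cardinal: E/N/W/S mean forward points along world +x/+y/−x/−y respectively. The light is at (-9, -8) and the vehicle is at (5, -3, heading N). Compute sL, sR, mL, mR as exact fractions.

120/193 24/61 2688/11773 60/193

left sensor world pos  = (3, -1); dL² = 193
right sensor world pos = (7, -1); dR² = 305
sL = 120/193 = 120/193
sR = 120/305 = 24/61
mL = 1·sL + -1·sR = 2688/11773
mR = 1/2·sL + 0·sR = 60/193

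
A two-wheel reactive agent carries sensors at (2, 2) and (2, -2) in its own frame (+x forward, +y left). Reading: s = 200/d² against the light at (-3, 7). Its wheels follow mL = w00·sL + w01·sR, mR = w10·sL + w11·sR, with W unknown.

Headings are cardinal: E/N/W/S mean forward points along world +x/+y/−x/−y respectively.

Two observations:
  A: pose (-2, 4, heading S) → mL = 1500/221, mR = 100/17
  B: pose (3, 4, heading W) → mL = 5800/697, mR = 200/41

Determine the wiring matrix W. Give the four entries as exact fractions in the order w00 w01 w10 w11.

obs A: pose=(-2,4,S) → sL=100/17, sR=100/13, mL=1500/221, mR=100/17
obs B: pose=(3,4,W) → sL=200/41, sR=200/17, mL=5800/697, mR=200/41
sensor matrix S = [[100/17, 100/13], [200/41, 200/17]]; det S = 4880000/154037
solve [mL_A; mL_B] = S·[w00; w01] and [mR_A; mR_B] = S·[w10; w11]:
  w00 = 1/2, w01 = 1/2, w10 = 1, w11 = 0

1/2 1/2 1 0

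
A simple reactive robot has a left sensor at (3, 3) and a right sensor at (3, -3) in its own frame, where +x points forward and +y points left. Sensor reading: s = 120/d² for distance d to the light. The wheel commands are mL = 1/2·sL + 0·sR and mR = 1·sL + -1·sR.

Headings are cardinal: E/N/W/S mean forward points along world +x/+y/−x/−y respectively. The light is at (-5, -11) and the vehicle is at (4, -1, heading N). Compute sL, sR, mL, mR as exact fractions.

left sensor world pos  = (1, 2); dL² = 205
right sensor world pos = (7, 2); dR² = 313
sL = 120/205 = 24/41
sR = 120/313 = 120/313
mL = 1/2·sL + 0·sR = 12/41
mR = 1·sL + -1·sR = 2592/12833

24/41 120/313 12/41 2592/12833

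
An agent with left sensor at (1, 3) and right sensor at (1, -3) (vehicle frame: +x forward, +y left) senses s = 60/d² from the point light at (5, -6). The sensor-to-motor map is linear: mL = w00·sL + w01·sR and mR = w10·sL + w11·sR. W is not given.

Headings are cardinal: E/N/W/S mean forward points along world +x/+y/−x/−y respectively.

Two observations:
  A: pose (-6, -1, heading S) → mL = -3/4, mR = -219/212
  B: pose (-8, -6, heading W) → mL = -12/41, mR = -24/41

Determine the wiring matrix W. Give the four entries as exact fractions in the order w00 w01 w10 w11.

obs A: pose=(-6,-1,S) → sL=3/4, sR=15/53, mL=-3/4, mR=-219/212
obs B: pose=(-8,-6,W) → sL=12/41, sR=12/41, mL=-12/41, mR=-24/41
sensor matrix S = [[3/4, 15/53], [12/41, 12/41]]; det S = 297/2173
solve [mL_A; mL_B] = S·[w00; w01] and [mR_A; mR_B] = S·[w10; w11]:
  w00 = -1, w01 = 0, w10 = -1, w11 = -1

-1 0 -1 -1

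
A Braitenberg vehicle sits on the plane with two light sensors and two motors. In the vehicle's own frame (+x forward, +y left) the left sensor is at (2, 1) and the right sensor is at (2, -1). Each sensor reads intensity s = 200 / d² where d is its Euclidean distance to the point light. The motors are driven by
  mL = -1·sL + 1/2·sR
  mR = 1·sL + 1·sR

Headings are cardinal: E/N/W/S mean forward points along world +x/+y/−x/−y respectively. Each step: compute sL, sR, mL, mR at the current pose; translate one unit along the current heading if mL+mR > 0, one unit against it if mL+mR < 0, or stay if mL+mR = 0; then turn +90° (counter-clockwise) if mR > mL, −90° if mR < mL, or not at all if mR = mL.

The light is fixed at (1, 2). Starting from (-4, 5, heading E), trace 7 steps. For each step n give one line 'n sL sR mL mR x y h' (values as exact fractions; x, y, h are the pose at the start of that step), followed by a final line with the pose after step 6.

0 8 200/13 -4/13 304/13 -4 5 E
1 4 100/17 -18/17 168/17 -3 5 N
2 40/9 200/61 -1540/549 4240/549 -3 6 W
3 10 5 -15/2 15 -4 6 S
4 8 200/13 -4/13 304/13 -4 5 E
5 4 100/17 -18/17 168/17 -3 5 N
6 40/9 200/61 -1540/549 4240/549 -3 6 W
final -4 6 S

n=0: pose=(-4,5,E); sL=8, sR=200/13; mL=-4/13, mR=304/13; mL+mR=300/13 → advance +1; mR−mL=308/13 → turn +1·90°
n=1: pose=(-3,5,N); sL=4, sR=100/17; mL=-18/17, mR=168/17; mL+mR=150/17 → advance +1; mR−mL=186/17 → turn +1·90°
n=2: pose=(-3,6,W); sL=40/9, sR=200/61; mL=-1540/549, mR=4240/549; mL+mR=300/61 → advance +1; mR−mL=5780/549 → turn +1·90°
n=3: pose=(-4,6,S); sL=10, sR=5; mL=-15/2, mR=15; mL+mR=15/2 → advance +1; mR−mL=45/2 → turn +1·90°
n=4: pose=(-4,5,E); sL=8, sR=200/13; mL=-4/13, mR=304/13; mL+mR=300/13 → advance +1; mR−mL=308/13 → turn +1·90°
n=5: pose=(-3,5,N); sL=4, sR=100/17; mL=-18/17, mR=168/17; mL+mR=150/17 → advance +1; mR−mL=186/17 → turn +1·90°
n=6: pose=(-3,6,W); sL=40/9, sR=200/61; mL=-1540/549, mR=4240/549; mL+mR=300/61 → advance +1; mR−mL=5780/549 → turn +1·90°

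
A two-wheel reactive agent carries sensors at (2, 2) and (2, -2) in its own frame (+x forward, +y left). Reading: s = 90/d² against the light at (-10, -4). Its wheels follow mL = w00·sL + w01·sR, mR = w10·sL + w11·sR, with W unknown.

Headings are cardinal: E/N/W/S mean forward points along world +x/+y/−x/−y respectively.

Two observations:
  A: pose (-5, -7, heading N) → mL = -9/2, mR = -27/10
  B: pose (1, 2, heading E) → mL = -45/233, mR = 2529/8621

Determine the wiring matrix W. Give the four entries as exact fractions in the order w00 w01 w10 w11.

-1/2 0 -1/2 1

obs A: pose=(-5,-7,N) → sL=9, sR=9/5, mL=-9/2, mR=-27/10
obs B: pose=(1,2,E) → sL=90/233, sR=18/37, mL=-45/233, mR=2529/8621
sensor matrix S = [[9, 9/5], [90/233, 18/37]]; det S = 31752/8621
solve [mL_A; mL_B] = S·[w00; w01] and [mR_A; mR_B] = S·[w10; w11]:
  w00 = -1/2, w01 = 0, w10 = -1/2, w11 = 1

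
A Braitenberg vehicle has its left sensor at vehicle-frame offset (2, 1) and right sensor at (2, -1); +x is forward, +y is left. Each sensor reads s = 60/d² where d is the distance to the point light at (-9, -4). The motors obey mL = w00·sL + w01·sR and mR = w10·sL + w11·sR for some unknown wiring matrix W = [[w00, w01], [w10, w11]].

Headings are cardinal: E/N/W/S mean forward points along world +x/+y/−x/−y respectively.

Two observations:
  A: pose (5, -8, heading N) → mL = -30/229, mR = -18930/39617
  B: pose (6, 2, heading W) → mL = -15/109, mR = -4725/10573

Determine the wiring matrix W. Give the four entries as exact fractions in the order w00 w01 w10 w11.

obs A: pose=(5,-8,N) → sL=60/173, sR=60/229, mL=-30/229, mR=-18930/39617
obs B: pose=(6,2,W) → sL=30/97, sR=30/109, mL=-15/109, mR=-4725/10573
sensor matrix S = [[60/173, 60/229], [30/97, 30/109]]; det S = 6040800/418870541
solve [mL_A; mL_B] = S·[w00; w01] and [mR_A; mR_B] = S·[w10; w11]:
  w00 = 0, w01 = -1/2, w10 = -1, w11 = -1/2

0 -1/2 -1 -1/2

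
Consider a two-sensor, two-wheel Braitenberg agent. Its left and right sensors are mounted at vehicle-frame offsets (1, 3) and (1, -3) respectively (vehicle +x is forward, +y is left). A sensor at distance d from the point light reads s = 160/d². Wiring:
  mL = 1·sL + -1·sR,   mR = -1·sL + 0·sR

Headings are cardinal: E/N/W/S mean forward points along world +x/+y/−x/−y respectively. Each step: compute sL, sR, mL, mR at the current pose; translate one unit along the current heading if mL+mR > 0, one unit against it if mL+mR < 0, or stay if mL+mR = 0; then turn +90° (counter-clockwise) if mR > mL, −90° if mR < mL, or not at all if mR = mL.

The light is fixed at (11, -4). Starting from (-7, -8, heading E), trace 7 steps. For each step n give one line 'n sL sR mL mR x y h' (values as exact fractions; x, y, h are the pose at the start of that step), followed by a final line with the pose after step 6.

0 16/29 80/169 384/4901 -16/29 -7 -8 E
1 160/281 160/509 36480/143029 -160/281 -8 -8 S
2 40/109 2/5 -18/545 -40/109 -8 -7 W
3 32/89 160/229 -6912/20381 -32/89 -7 -7 N
4 16/29 80/169 384/4901 -16/29 -7 -8 E
5 160/281 160/509 36480/143029 -160/281 -8 -8 S
6 40/109 2/5 -18/545 -40/109 -8 -7 W
final -7 -7 N

n=0: pose=(-7,-8,E); sL=16/29, sR=80/169; mL=384/4901, mR=-16/29; mL+mR=-80/169 → advance -1; mR−mL=-3088/4901 → turn -1·90°
n=1: pose=(-8,-8,S); sL=160/281, sR=160/509; mL=36480/143029, mR=-160/281; mL+mR=-160/509 → advance -1; mR−mL=-117920/143029 → turn -1·90°
n=2: pose=(-8,-7,W); sL=40/109, sR=2/5; mL=-18/545, mR=-40/109; mL+mR=-2/5 → advance -1; mR−mL=-182/545 → turn -1·90°
n=3: pose=(-7,-7,N); sL=32/89, sR=160/229; mL=-6912/20381, mR=-32/89; mL+mR=-160/229 → advance -1; mR−mL=-416/20381 → turn -1·90°
n=4: pose=(-7,-8,E); sL=16/29, sR=80/169; mL=384/4901, mR=-16/29; mL+mR=-80/169 → advance -1; mR−mL=-3088/4901 → turn -1·90°
n=5: pose=(-8,-8,S); sL=160/281, sR=160/509; mL=36480/143029, mR=-160/281; mL+mR=-160/509 → advance -1; mR−mL=-117920/143029 → turn -1·90°
n=6: pose=(-8,-7,W); sL=40/109, sR=2/5; mL=-18/545, mR=-40/109; mL+mR=-2/5 → advance -1; mR−mL=-182/545 → turn -1·90°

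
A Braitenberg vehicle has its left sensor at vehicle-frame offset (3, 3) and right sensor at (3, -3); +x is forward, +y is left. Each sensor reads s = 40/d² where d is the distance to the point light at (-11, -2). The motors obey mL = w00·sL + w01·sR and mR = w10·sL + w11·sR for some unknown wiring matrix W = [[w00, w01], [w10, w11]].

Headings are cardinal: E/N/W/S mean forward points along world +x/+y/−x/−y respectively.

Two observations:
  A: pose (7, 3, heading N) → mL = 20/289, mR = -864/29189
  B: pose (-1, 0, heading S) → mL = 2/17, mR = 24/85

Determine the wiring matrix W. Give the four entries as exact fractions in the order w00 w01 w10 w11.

obs A: pose=(7,3,N) → sL=40/289, sR=8/101, mL=20/289, mR=-864/29189
obs B: pose=(-1,0,S) → sL=4/17, sR=4/5, mL=2/17, mR=24/85
sensor matrix S = [[40/289, 8/101], [4/17, 4/5]]; det S = 2688/29189
solve [mL_A; mL_B] = S·[w00; w01] and [mR_A; mR_B] = S·[w10; w11]:
  w00 = 1/2, w01 = 0, w10 = -1/2, w11 = 1/2

1/2 0 -1/2 1/2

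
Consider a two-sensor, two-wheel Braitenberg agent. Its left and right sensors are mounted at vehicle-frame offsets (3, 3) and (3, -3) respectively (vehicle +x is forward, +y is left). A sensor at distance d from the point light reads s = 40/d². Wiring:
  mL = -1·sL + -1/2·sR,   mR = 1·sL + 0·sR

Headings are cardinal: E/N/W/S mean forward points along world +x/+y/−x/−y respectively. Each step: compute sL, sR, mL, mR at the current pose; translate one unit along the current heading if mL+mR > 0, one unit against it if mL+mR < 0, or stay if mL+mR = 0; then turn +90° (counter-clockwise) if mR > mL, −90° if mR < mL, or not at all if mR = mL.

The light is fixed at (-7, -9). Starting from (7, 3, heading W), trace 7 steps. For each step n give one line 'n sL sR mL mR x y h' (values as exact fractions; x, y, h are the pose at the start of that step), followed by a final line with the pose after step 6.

0 20/101 20/173 -4470/17473 20/101 7 3 W
1 8/81 8/45 -76/405 8/81 8 3 S
2 2/29 5/53 -357/3074 2/29 8 4 E
3 40/377 8/109 -5868/41093 40/377 7 4 N
4 20/101 20/173 -4470/17473 20/101 7 3 W
5 8/81 8/45 -76/405 8/81 8 3 S
6 2/29 5/53 -357/3074 2/29 8 4 E
final 7 4 N

n=0: pose=(7,3,W); sL=20/101, sR=20/173; mL=-4470/17473, mR=20/101; mL+mR=-10/173 → advance -1; mR−mL=7930/17473 → turn +1·90°
n=1: pose=(8,3,S); sL=8/81, sR=8/45; mL=-76/405, mR=8/81; mL+mR=-4/45 → advance -1; mR−mL=116/405 → turn +1·90°
n=2: pose=(8,4,E); sL=2/29, sR=5/53; mL=-357/3074, mR=2/29; mL+mR=-5/106 → advance -1; mR−mL=569/3074 → turn +1·90°
n=3: pose=(7,4,N); sL=40/377, sR=8/109; mL=-5868/41093, mR=40/377; mL+mR=-4/109 → advance -1; mR−mL=10228/41093 → turn +1·90°
n=4: pose=(7,3,W); sL=20/101, sR=20/173; mL=-4470/17473, mR=20/101; mL+mR=-10/173 → advance -1; mR−mL=7930/17473 → turn +1·90°
n=5: pose=(8,3,S); sL=8/81, sR=8/45; mL=-76/405, mR=8/81; mL+mR=-4/45 → advance -1; mR−mL=116/405 → turn +1·90°
n=6: pose=(8,4,E); sL=2/29, sR=5/53; mL=-357/3074, mR=2/29; mL+mR=-5/106 → advance -1; mR−mL=569/3074 → turn +1·90°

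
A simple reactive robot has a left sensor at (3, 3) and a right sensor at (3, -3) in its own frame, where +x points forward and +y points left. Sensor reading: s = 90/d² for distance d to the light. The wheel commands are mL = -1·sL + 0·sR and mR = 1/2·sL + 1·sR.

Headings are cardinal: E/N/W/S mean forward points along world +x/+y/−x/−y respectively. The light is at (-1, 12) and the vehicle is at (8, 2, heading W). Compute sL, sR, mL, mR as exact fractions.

18/41 18/17 -18/41 891/697

left sensor world pos  = (5, -1); dL² = 205
right sensor world pos = (5, 5); dR² = 85
sL = 90/205 = 18/41
sR = 90/85 = 18/17
mL = -1·sL + 0·sR = -18/41
mR = 1/2·sL + 1·sR = 891/697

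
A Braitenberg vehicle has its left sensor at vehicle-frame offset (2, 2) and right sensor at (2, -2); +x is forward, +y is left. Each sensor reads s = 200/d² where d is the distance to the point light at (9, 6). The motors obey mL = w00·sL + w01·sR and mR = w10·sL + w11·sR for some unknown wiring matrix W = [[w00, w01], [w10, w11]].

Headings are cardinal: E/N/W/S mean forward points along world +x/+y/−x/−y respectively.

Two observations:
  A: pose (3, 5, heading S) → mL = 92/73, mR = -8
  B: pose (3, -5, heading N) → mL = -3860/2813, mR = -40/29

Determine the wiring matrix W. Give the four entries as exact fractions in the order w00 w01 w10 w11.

obs A: pose=(3,5,S) → sL=8, sR=200/73, mL=92/73, mR=-8
obs B: pose=(3,-5,N) → sL=40/29, sR=200/97, mL=-3860/2813, mR=-40/29
sensor matrix S = [[8, 200/73], [40/29, 200/97]]; det S = 2611200/205349
solve [mL_A; mL_B] = S·[w00; w01] and [mR_A; mR_B] = S·[w10; w11]:
  w00 = 1/2, w01 = -1, w10 = -1, w11 = 0

1/2 -1 -1 0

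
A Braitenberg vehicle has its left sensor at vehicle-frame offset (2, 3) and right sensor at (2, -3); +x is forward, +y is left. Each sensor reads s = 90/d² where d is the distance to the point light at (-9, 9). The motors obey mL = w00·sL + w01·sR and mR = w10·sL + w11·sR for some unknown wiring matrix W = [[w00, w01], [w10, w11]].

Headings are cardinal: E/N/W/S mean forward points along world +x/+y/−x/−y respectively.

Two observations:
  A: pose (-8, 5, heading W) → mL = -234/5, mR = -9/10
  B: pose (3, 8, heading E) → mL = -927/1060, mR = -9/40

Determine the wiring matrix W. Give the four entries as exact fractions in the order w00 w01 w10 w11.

-1 -1 -1/2 0

obs A: pose=(-8,5,W) → sL=9/5, sR=45, mL=-234/5, mR=-9/10
obs B: pose=(3,8,E) → sL=9/20, sR=45/106, mL=-927/1060, mR=-9/40
sensor matrix S = [[9/5, 45], [9/20, 45/106]]; det S = -4131/212
solve [mL_A; mL_B] = S·[w00; w01] and [mR_A; mR_B] = S·[w10; w11]:
  w00 = -1, w01 = -1, w10 = -1/2, w11 = 0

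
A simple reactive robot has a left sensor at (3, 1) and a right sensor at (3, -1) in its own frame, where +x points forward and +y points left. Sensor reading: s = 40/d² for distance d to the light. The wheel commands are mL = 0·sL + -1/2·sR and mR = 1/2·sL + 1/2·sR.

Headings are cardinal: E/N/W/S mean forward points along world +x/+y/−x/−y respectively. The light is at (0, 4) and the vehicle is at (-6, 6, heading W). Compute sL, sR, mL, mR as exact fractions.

left sensor world pos  = (-9, 5); dL² = 82
right sensor world pos = (-9, 7); dR² = 90
sL = 40/82 = 20/41
sR = 40/90 = 4/9
mL = 0·sL + -1/2·sR = -2/9
mR = 1/2·sL + 1/2·sR = 172/369

20/41 4/9 -2/9 172/369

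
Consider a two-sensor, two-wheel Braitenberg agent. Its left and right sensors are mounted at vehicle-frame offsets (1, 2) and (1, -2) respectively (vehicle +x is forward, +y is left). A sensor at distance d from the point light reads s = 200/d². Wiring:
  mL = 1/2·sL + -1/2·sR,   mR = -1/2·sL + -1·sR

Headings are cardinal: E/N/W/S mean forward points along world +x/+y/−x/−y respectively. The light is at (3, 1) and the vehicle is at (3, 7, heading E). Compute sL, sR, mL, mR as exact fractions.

left sensor world pos  = (4, 9); dL² = 65
right sensor world pos = (4, 5); dR² = 17
sL = 200/65 = 40/13
sR = 200/17 = 200/17
mL = 1/2·sL + -1/2·sR = -960/221
mR = -1/2·sL + -1·sR = -2940/221

40/13 200/17 -960/221 -2940/221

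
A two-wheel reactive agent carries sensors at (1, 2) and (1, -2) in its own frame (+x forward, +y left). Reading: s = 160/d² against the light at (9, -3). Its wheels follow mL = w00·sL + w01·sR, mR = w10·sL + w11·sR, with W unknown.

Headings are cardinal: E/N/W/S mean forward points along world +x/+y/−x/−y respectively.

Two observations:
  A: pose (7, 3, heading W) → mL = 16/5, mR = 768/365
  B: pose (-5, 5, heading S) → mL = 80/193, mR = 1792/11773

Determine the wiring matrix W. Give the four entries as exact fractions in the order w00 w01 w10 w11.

1/2 0 1/2 -1/2

obs A: pose=(7,3,W) → sL=32/5, sR=160/73, mL=16/5, mR=768/365
obs B: pose=(-5,5,S) → sL=160/193, sR=32/61, mL=80/193, mR=1792/11773
sensor matrix S = [[32/5, 160/73], [160/193, 32/61]]; det S = 6619136/4297145
solve [mL_A; mL_B] = S·[w00; w01] and [mR_A; mR_B] = S·[w10; w11]:
  w00 = 1/2, w01 = 0, w10 = 1/2, w11 = -1/2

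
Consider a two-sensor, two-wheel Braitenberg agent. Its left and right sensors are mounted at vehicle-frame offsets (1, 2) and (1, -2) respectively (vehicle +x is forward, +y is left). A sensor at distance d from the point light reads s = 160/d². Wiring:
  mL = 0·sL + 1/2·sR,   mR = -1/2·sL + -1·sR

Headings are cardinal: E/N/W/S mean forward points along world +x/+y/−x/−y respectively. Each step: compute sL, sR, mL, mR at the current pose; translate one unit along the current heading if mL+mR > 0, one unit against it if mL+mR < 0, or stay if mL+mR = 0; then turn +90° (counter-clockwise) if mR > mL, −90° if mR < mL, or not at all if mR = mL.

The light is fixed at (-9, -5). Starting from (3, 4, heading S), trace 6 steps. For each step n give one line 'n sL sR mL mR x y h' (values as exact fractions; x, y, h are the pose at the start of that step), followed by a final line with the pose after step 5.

0 8/13 40/41 20/41 -684/533 3 4 S
1 32/37 32/53 16/53 -2032/1961 3 5 W
2 80/121 80/173 40/173 -16600/20933 4 5 N
3 160/317 32/49 16/49 -14064/15533 4 4 E
4 8/13 40/41 20/41 -684/533 3 4 S
5 32/37 32/53 16/53 -2032/1961 3 5 W
final 4 5 N

n=0: pose=(3,4,S); sL=8/13, sR=40/41; mL=20/41, mR=-684/533; mL+mR=-424/533 → advance -1; mR−mL=-944/533 → turn -1·90°
n=1: pose=(3,5,W); sL=32/37, sR=32/53; mL=16/53, mR=-2032/1961; mL+mR=-1440/1961 → advance -1; mR−mL=-2624/1961 → turn -1·90°
n=2: pose=(4,5,N); sL=80/121, sR=80/173; mL=40/173, mR=-16600/20933; mL+mR=-11760/20933 → advance -1; mR−mL=-21440/20933 → turn -1·90°
n=3: pose=(4,4,E); sL=160/317, sR=32/49; mL=16/49, mR=-14064/15533; mL+mR=-8992/15533 → advance -1; mR−mL=-19136/15533 → turn -1·90°
n=4: pose=(3,4,S); sL=8/13, sR=40/41; mL=20/41, mR=-684/533; mL+mR=-424/533 → advance -1; mR−mL=-944/533 → turn -1·90°
n=5: pose=(3,5,W); sL=32/37, sR=32/53; mL=16/53, mR=-2032/1961; mL+mR=-1440/1961 → advance -1; mR−mL=-2624/1961 → turn -1·90°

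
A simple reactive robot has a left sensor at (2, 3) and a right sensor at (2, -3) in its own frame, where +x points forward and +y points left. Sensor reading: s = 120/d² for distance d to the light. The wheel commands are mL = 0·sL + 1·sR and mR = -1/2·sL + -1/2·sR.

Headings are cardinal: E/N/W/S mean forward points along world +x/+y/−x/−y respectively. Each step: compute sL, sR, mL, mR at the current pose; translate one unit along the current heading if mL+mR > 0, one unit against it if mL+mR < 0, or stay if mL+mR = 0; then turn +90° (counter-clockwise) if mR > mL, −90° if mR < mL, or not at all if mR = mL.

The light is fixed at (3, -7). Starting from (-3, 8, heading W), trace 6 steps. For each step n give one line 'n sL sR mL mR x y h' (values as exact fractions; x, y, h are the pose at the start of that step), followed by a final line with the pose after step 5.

n=0: pose=(-3,8,W); sL=15/26, sR=30/97; mL=30/97, mR=-2235/5044; mL+mR=-675/5044 → advance -1; mR−mL=-3795/5044 → turn -1·90°
n=1: pose=(-2,8,N); sL=120/353, sR=120/293; mL=120/293, mR=-38760/103429; mL+mR=3600/103429 → advance +1; mR−mL=-81120/103429 → turn -1·90°
n=2: pose=(-2,9,E); sL=12/37, sR=60/89; mL=60/89, mR=-1644/3293; mL+mR=576/3293 → advance +1; mR−mL=-3864/3293 → turn -1·90°
n=3: pose=(-1,9,S); sL=120/197, sR=24/49; mL=24/49, mR=-5304/9653; mL+mR=-576/9653 → advance -1; mR−mL=-10032/9653 → turn -1·90°
n=4: pose=(-1,10,W); sL=15/29, sR=30/109; mL=30/109, mR=-2505/6322; mL+mR=-765/6322 → advance -1; mR−mL=-4245/6322 → turn -1·90°
n=5: pose=(0,10,N); sL=120/397, sR=120/361; mL=120/361, mR=-45480/143317; mL+mR=2160/143317 → advance +1; mR−mL=-93120/143317 → turn -1·90°

0 15/26 30/97 30/97 -2235/5044 -3 8 W
1 120/353 120/293 120/293 -38760/103429 -2 8 N
2 12/37 60/89 60/89 -1644/3293 -2 9 E
3 120/197 24/49 24/49 -5304/9653 -1 9 S
4 15/29 30/109 30/109 -2505/6322 -1 10 W
5 120/397 120/361 120/361 -45480/143317 0 10 N
final 0 11 E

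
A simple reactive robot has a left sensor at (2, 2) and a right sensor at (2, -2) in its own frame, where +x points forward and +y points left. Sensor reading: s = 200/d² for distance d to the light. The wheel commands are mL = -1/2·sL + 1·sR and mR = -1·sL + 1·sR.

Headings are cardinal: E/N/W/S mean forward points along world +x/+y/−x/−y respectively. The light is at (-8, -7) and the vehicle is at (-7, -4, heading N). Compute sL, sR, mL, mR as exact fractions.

left sensor world pos  = (-9, -2); dL² = 26
right sensor world pos = (-5, -2); dR² = 34
sL = 200/26 = 100/13
sR = 200/34 = 100/17
mL = -1/2·sL + 1·sR = 450/221
mR = -1·sL + 1·sR = -400/221

100/13 100/17 450/221 -400/221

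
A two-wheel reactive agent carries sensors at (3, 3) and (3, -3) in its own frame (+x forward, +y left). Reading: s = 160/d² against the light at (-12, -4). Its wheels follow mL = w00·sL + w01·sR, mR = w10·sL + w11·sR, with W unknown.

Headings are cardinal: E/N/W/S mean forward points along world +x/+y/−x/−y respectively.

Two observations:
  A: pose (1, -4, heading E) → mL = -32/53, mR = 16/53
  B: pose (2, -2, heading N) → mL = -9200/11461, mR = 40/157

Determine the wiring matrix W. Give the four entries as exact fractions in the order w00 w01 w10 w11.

-1/2 -1/2 0 1/2

obs A: pose=(1,-4,E) → sL=32/53, sR=32/53, mL=-32/53, mR=16/53
obs B: pose=(2,-2,N) → sL=80/73, sR=80/157, mL=-9200/11461, mR=40/157
sensor matrix S = [[32/53, 32/53], [80/73, 80/157]]; det S = -215040/607433
solve [mL_A; mL_B] = S·[w00; w01] and [mR_A; mR_B] = S·[w10; w11]:
  w00 = -1/2, w01 = -1/2, w10 = 0, w11 = 1/2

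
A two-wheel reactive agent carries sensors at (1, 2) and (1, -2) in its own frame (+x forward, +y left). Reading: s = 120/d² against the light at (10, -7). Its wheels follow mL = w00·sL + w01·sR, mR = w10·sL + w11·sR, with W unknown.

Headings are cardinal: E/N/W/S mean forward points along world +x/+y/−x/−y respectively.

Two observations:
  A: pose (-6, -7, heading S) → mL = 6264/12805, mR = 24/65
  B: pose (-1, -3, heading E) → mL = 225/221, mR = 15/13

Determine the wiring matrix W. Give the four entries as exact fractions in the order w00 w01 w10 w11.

1/2 1/2 0 1

obs A: pose=(-6,-7,S) → sL=120/197, sR=24/65, mL=6264/12805, mR=24/65
obs B: pose=(-1,-3,E) → sL=15/17, sR=15/13, mL=225/221, mR=15/13
sensor matrix S = [[120/197, 24/65], [15/17, 15/13]]; det S = 16416/43537
solve [mL_A; mL_B] = S·[w00; w01] and [mR_A; mR_B] = S·[w10; w11]:
  w00 = 1/2, w01 = 1/2, w10 = 0, w11 = 1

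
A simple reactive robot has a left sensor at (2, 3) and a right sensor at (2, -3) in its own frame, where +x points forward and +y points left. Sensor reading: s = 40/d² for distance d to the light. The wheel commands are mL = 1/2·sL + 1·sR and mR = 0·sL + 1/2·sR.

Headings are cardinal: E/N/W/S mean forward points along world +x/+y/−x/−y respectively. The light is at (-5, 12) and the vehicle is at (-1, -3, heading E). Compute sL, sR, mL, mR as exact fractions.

2/9 1/9 2/9 1/18

left sensor world pos  = (1, 0); dL² = 180
right sensor world pos = (1, -6); dR² = 360
sL = 40/180 = 2/9
sR = 40/360 = 1/9
mL = 1/2·sL + 1·sR = 2/9
mR = 0·sL + 1/2·sR = 1/18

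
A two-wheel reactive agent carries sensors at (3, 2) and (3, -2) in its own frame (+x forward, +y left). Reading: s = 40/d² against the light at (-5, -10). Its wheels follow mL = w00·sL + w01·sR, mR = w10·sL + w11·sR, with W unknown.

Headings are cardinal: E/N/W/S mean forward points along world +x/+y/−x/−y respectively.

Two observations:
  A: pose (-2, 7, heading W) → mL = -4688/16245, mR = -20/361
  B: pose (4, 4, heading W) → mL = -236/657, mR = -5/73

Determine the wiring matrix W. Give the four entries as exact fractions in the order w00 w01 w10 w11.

-1 -1 0 -1/2

obs A: pose=(-2,7,W) → sL=8/45, sR=40/361, mL=-4688/16245, mR=-20/361
obs B: pose=(4,4,W) → sL=2/9, sR=10/73, mL=-236/657, mR=-5/73
sensor matrix S = [[8/45, 40/361], [2/9, 10/73]]; det S = -64/237177
solve [mL_A; mL_B] = S·[w00; w01] and [mR_A; mR_B] = S·[w10; w11]:
  w00 = -1, w01 = -1, w10 = 0, w11 = -1/2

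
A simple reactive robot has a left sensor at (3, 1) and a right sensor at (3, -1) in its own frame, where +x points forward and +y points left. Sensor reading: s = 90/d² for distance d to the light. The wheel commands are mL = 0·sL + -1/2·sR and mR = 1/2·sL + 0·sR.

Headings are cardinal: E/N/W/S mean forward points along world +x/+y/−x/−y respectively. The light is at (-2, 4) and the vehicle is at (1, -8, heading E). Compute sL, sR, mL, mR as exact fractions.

left sensor world pos  = (4, -7); dL² = 157
right sensor world pos = (4, -9); dR² = 205
sL = 90/157 = 90/157
sR = 90/205 = 18/41
mL = 0·sL + -1/2·sR = -9/41
mR = 1/2·sL + 0·sR = 45/157

90/157 18/41 -9/41 45/157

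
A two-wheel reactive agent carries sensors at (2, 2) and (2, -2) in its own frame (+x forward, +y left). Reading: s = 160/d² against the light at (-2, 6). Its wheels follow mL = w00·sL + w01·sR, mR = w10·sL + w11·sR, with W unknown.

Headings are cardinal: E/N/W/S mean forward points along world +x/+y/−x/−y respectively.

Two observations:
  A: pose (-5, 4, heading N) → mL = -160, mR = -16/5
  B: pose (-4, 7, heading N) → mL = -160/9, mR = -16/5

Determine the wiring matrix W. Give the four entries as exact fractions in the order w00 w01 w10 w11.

0 -1 -1/2 0

obs A: pose=(-5,4,N) → sL=32/5, sR=160, mL=-160, mR=-16/5
obs B: pose=(-4,7,N) → sL=32/5, sR=160/9, mL=-160/9, mR=-16/5
sensor matrix S = [[32/5, 160], [32/5, 160/9]]; det S = -8192/9
solve [mL_A; mL_B] = S·[w00; w01] and [mR_A; mR_B] = S·[w10; w11]:
  w00 = 0, w01 = -1, w10 = -1/2, w11 = 0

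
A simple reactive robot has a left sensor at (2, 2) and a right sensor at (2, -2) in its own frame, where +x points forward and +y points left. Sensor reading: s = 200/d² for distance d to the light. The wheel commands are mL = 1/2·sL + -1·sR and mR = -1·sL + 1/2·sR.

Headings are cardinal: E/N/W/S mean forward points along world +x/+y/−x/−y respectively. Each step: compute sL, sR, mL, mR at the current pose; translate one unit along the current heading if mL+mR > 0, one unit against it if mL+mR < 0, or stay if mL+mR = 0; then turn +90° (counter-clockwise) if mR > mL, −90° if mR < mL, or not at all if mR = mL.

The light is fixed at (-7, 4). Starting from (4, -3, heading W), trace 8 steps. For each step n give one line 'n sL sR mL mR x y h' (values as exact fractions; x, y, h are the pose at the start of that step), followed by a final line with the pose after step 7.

0 100/81 100/53 -5450/4293 -1250/4293 4 -3 W
1 200/277 200/181 -37300/50137 -8500/50137 5 -3 S
2 50/53 10/13 -205/689 -385/689 5 -2 E
3 200/233 40/29 -6420/6757 -1140/6757 4 -2 S
4 100/89 100/109 -3450/9701 -6450/9701 4 -1 E
5 200/193 200/113 -27300/21809 -3300/21809 3 -1 S
6 50/37 10/9 -145/333 -265/333 3 0 E
7 200/157 40/17 -4580/2669 -260/2669 2 0 S
final 2 1 E

n=0: pose=(4,-3,W); sL=100/81, sR=100/53; mL=-5450/4293, mR=-1250/4293; mL+mR=-6700/4293 → advance -1; mR−mL=1400/1431 → turn +1·90°
n=1: pose=(5,-3,S); sL=200/277, sR=200/181; mL=-37300/50137, mR=-8500/50137; mL+mR=-45800/50137 → advance -1; mR−mL=28800/50137 → turn +1·90°
n=2: pose=(5,-2,E); sL=50/53, sR=10/13; mL=-205/689, mR=-385/689; mL+mR=-590/689 → advance -1; mR−mL=-180/689 → turn -1·90°
n=3: pose=(4,-2,S); sL=200/233, sR=40/29; mL=-6420/6757, mR=-1140/6757; mL+mR=-7560/6757 → advance -1; mR−mL=5280/6757 → turn +1·90°
n=4: pose=(4,-1,E); sL=100/89, sR=100/109; mL=-3450/9701, mR=-6450/9701; mL+mR=-9900/9701 → advance -1; mR−mL=-3000/9701 → turn -1·90°
n=5: pose=(3,-1,S); sL=200/193, sR=200/113; mL=-27300/21809, mR=-3300/21809; mL+mR=-30600/21809 → advance -1; mR−mL=24000/21809 → turn +1·90°
n=6: pose=(3,0,E); sL=50/37, sR=10/9; mL=-145/333, mR=-265/333; mL+mR=-410/333 → advance -1; mR−mL=-40/111 → turn -1·90°
n=7: pose=(2,0,S); sL=200/157, sR=40/17; mL=-4580/2669, mR=-260/2669; mL+mR=-4840/2669 → advance -1; mR−mL=4320/2669 → turn +1·90°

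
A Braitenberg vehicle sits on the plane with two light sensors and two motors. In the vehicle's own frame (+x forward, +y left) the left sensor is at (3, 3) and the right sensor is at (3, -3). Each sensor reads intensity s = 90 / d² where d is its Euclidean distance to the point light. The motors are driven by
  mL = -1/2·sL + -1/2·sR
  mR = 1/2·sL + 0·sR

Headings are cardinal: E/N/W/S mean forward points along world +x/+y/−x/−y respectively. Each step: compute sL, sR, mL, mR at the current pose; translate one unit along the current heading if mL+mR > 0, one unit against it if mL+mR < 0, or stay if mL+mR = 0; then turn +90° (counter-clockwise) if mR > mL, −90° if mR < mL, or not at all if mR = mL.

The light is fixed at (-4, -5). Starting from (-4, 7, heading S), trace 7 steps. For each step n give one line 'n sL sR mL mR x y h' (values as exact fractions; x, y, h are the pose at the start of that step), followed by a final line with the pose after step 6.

n=0: pose=(-4,7,S); sL=1, sR=1; mL=-1, mR=1/2; mL+mR=-1/2 → advance -1; mR−mL=3/2 → turn +1·90°
n=1: pose=(-4,8,E); sL=18/53, sR=90/109; mL=-3366/5777, mR=9/53; mL+mR=-45/109 → advance -1; mR−mL=4347/5777 → turn +1·90°
n=2: pose=(-5,8,N); sL=45/136, sR=9/26; mL=-1197/3536, mR=45/272; mL+mR=-9/52 → advance -1; mR−mL=891/1768 → turn +1·90°
n=3: pose=(-5,7,W); sL=90/97, sR=90/241; mL=-15210/23377, mR=45/97; mL+mR=-45/241 → advance -1; mR−mL=26055/23377 → turn +1·90°
n=4: pose=(-4,7,S); sL=1, sR=1; mL=-1, mR=1/2; mL+mR=-1/2 → advance -1; mR−mL=3/2 → turn +1·90°
n=5: pose=(-4,8,E); sL=18/53, sR=90/109; mL=-3366/5777, mR=9/53; mL+mR=-45/109 → advance -1; mR−mL=4347/5777 → turn +1·90°
n=6: pose=(-5,8,N); sL=45/136, sR=9/26; mL=-1197/3536, mR=45/272; mL+mR=-9/52 → advance -1; mR−mL=891/1768 → turn +1·90°

0 1 1 -1 1/2 -4 7 S
1 18/53 90/109 -3366/5777 9/53 -4 8 E
2 45/136 9/26 -1197/3536 45/272 -5 8 N
3 90/97 90/241 -15210/23377 45/97 -5 7 W
4 1 1 -1 1/2 -4 7 S
5 18/53 90/109 -3366/5777 9/53 -4 8 E
6 45/136 9/26 -1197/3536 45/272 -5 8 N
final -5 7 W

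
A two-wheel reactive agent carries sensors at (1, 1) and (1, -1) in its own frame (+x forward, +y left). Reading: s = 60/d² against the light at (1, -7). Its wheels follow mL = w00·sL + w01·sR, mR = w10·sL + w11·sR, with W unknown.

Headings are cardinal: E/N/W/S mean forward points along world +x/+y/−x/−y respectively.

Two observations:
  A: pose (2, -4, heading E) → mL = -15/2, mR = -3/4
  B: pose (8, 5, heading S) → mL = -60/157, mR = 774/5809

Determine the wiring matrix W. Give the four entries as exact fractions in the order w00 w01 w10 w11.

0 -1 1 -1/2

obs A: pose=(2,-4,E) → sL=3, sR=15/2, mL=-15/2, mR=-3/4
obs B: pose=(8,5,S) → sL=12/37, sR=60/157, mL=-60/157, mR=774/5809
sensor matrix S = [[3, 15/2], [12/37, 60/157]]; det S = -7470/5809
solve [mL_A; mL_B] = S·[w00; w01] and [mR_A; mR_B] = S·[w10; w11]:
  w00 = 0, w01 = -1, w10 = 1, w11 = -1/2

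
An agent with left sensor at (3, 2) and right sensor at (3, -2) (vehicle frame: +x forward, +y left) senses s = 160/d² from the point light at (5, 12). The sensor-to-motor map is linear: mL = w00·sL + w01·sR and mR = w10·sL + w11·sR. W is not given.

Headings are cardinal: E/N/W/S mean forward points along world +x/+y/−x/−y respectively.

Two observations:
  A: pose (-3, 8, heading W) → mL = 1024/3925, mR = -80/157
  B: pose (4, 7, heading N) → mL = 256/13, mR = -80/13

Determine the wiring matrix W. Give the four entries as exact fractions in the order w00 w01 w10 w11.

-1 1 -1/2 0

obs A: pose=(-3,8,W) → sL=160/157, sR=32/25, mL=1024/3925, mR=-80/157
obs B: pose=(4,7,N) → sL=160/13, sR=32, mL=256/13, mR=-80/13
sensor matrix S = [[160/157, 32/25], [160/13, 32]]; det S = 172032/10205
solve [mL_A; mL_B] = S·[w00; w01] and [mR_A; mR_B] = S·[w10; w11]:
  w00 = -1, w01 = 1, w10 = -1/2, w11 = 0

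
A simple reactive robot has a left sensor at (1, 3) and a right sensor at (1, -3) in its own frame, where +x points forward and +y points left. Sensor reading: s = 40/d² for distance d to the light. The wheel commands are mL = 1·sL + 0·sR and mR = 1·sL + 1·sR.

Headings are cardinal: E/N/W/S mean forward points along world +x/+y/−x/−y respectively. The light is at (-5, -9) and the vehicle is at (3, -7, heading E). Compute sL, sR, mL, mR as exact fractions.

20/53 20/41 20/53 1880/2173

left sensor world pos  = (4, -4); dL² = 106
right sensor world pos = (4, -10); dR² = 82
sL = 40/106 = 20/53
sR = 40/82 = 20/41
mL = 1·sL + 0·sR = 20/53
mR = 1·sL + 1·sR = 1880/2173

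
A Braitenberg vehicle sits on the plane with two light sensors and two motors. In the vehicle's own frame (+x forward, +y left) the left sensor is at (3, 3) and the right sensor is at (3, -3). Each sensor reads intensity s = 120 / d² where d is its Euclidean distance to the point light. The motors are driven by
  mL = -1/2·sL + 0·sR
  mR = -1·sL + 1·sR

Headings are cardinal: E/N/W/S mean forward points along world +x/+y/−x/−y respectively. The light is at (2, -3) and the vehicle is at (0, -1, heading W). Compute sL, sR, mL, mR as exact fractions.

60/13 12/5 -30/13 -144/65

left sensor world pos  = (-3, -4); dL² = 26
right sensor world pos = (-3, 2); dR² = 50
sL = 120/26 = 60/13
sR = 120/50 = 12/5
mL = -1/2·sL + 0·sR = -30/13
mR = -1·sL + 1·sR = -144/65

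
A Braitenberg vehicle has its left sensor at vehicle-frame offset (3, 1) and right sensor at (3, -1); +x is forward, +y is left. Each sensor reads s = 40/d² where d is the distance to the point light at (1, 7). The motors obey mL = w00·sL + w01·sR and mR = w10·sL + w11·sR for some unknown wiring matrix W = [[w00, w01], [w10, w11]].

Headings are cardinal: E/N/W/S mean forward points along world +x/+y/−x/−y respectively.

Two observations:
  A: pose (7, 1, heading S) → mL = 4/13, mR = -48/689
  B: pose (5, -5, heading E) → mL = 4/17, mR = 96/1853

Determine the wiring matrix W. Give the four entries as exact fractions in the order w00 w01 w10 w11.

obs A: pose=(7,1,S) → sL=4/13, sR=20/53, mL=4/13, mR=-48/689
obs B: pose=(5,-5,E) → sL=4/17, sR=20/109, mL=4/17, mR=96/1853
sensor matrix S = [[4/13, 20/53], [4/17, 20/109]]; det S = -41280/1276717
solve [mL_A; mL_B] = S·[w00; w01] and [mR_A; mR_B] = S·[w10; w11]:
  w00 = 1, w01 = 0, w10 = 1, w11 = -1

1 0 1 -1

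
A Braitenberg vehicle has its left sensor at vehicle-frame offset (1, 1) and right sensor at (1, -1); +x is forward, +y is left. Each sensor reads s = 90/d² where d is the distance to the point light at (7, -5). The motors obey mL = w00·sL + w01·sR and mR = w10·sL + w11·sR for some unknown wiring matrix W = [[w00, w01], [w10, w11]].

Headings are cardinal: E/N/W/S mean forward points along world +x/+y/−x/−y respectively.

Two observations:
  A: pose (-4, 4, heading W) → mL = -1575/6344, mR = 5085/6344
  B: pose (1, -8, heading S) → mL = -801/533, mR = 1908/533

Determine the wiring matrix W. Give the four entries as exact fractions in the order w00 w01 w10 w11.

-1 1/2 1 1

obs A: pose=(-4,4,W) → sL=45/104, sR=45/122, mL=-1575/6344, mR=5085/6344
obs B: pose=(1,-8,S) → sL=90/41, sR=18/13, mL=-801/533, mR=1908/533
sensor matrix S = [[45/104, 45/122], [90/41, 18/13]]; det S = -355995/1690676
solve [mL_A; mL_B] = S·[w00; w01] and [mR_A; mR_B] = S·[w10; w11]:
  w00 = -1, w01 = 1/2, w10 = 1, w11 = 1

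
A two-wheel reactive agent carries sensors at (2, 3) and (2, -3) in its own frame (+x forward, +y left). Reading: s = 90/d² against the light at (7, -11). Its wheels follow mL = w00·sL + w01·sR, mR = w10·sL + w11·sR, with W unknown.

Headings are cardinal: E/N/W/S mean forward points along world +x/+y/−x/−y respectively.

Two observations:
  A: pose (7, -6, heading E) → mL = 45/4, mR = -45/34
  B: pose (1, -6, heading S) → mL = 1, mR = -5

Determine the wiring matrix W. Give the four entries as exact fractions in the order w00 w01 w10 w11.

0 1 -1 0

obs A: pose=(7,-6,E) → sL=45/34, sR=45/4, mL=45/4, mR=-45/34
obs B: pose=(1,-6,S) → sL=5, sR=1, mL=1, mR=-5
sensor matrix S = [[45/34, 45/4], [5, 1]]; det S = -3735/68
solve [mL_A; mL_B] = S·[w00; w01] and [mR_A; mR_B] = S·[w10; w11]:
  w00 = 0, w01 = 1, w10 = -1, w11 = 0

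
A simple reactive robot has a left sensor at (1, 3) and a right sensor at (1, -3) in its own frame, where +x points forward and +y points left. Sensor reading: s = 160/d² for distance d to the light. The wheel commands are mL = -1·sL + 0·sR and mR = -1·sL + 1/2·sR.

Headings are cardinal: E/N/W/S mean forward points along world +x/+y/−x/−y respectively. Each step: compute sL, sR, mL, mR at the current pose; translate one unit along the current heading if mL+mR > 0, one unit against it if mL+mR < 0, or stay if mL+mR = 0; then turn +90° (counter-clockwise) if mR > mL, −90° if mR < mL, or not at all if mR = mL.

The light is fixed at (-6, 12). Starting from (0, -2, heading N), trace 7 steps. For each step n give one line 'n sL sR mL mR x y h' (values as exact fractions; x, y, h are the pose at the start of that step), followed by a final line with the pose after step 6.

0 80/89 16/25 -80/89 -1288/2225 0 -2 N
1 160/349 160/169 -160/349 880/58981 0 -3 W
2 40/89 10/17 -40/89 -235/1513 1 -3 S
3 32/37 160/353 -32/37 -8336/13061 1 -2 E
4 80/89 16/25 -80/89 -1288/2225 0 -2 N
5 160/349 160/169 -160/349 880/58981 0 -3 W
6 40/89 10/17 -40/89 -235/1513 1 -3 S
final 1 -2 E

n=0: pose=(0,-2,N); sL=80/89, sR=16/25; mL=-80/89, mR=-1288/2225; mL+mR=-3288/2225 → advance -1; mR−mL=8/25 → turn +1·90°
n=1: pose=(0,-3,W); sL=160/349, sR=160/169; mL=-160/349, mR=880/58981; mL+mR=-26160/58981 → advance -1; mR−mL=80/169 → turn +1·90°
n=2: pose=(1,-3,S); sL=40/89, sR=10/17; mL=-40/89, mR=-235/1513; mL+mR=-915/1513 → advance -1; mR−mL=5/17 → turn +1·90°
n=3: pose=(1,-2,E); sL=32/37, sR=160/353; mL=-32/37, mR=-8336/13061; mL+mR=-19632/13061 → advance -1; mR−mL=80/353 → turn +1·90°
n=4: pose=(0,-2,N); sL=80/89, sR=16/25; mL=-80/89, mR=-1288/2225; mL+mR=-3288/2225 → advance -1; mR−mL=8/25 → turn +1·90°
n=5: pose=(0,-3,W); sL=160/349, sR=160/169; mL=-160/349, mR=880/58981; mL+mR=-26160/58981 → advance -1; mR−mL=80/169 → turn +1·90°
n=6: pose=(1,-3,S); sL=40/89, sR=10/17; mL=-40/89, mR=-235/1513; mL+mR=-915/1513 → advance -1; mR−mL=5/17 → turn +1·90°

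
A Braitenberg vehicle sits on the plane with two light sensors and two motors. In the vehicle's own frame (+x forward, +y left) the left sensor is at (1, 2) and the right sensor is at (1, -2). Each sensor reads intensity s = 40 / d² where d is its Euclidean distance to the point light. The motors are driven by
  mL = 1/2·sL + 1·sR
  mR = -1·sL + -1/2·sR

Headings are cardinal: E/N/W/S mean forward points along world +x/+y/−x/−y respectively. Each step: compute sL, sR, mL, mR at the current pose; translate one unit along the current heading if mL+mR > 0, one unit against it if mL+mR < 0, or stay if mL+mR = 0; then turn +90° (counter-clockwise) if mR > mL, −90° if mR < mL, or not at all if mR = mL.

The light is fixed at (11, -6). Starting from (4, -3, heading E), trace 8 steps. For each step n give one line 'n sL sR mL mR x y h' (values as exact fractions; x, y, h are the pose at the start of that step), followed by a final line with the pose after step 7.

n=0: pose=(4,-3,E); sL=40/61, sR=40/37; mL=3180/2257, mR=-2700/2257; mL+mR=480/2257 → advance +1; mR−mL=-5880/2257 → turn -1·90°
n=1: pose=(5,-3,S); sL=2, sR=10/17; mL=27/17, mR=-39/17; mL+mR=-12/17 → advance -1; mR−mL=-66/17 → turn -1·90°
n=2: pose=(5,-2,W); sL=40/53, sR=8/17; mL=764/901, mR=-892/901; mL+mR=-128/901 → advance -1; mR−mL=-1656/901 → turn -1·90°
n=3: pose=(6,-2,N); sL=20/37, sR=20/17; mL=910/629, mR=-710/629; mL+mR=200/629 → advance +1; mR−mL=-1620/629 → turn -1·90°
n=4: pose=(6,-1,E); sL=8/13, sR=8/5; mL=124/65, mR=-92/65; mL+mR=32/65 → advance +1; mR−mL=-216/65 → turn -1·90°
n=5: pose=(7,-1,S); sL=2, sR=10/13; mL=23/13, mR=-31/13; mL+mR=-8/13 → advance -1; mR−mL=-54/13 → turn -1·90°
n=6: pose=(7,0,W); sL=40/41, sR=40/89; mL=3420/3649, mR=-4380/3649; mL+mR=-960/3649 → advance -1; mR−mL=-7800/3649 → turn -1·90°
n=7: pose=(8,0,N); sL=20/37, sR=4/5; mL=198/185, mR=-174/185; mL+mR=24/185 → advance +1; mR−mL=-372/185 → turn -1·90°

0 40/61 40/37 3180/2257 -2700/2257 4 -3 E
1 2 10/17 27/17 -39/17 5 -3 S
2 40/53 8/17 764/901 -892/901 5 -2 W
3 20/37 20/17 910/629 -710/629 6 -2 N
4 8/13 8/5 124/65 -92/65 6 -1 E
5 2 10/13 23/13 -31/13 7 -1 S
6 40/41 40/89 3420/3649 -4380/3649 7 0 W
7 20/37 4/5 198/185 -174/185 8 0 N
final 8 1 E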